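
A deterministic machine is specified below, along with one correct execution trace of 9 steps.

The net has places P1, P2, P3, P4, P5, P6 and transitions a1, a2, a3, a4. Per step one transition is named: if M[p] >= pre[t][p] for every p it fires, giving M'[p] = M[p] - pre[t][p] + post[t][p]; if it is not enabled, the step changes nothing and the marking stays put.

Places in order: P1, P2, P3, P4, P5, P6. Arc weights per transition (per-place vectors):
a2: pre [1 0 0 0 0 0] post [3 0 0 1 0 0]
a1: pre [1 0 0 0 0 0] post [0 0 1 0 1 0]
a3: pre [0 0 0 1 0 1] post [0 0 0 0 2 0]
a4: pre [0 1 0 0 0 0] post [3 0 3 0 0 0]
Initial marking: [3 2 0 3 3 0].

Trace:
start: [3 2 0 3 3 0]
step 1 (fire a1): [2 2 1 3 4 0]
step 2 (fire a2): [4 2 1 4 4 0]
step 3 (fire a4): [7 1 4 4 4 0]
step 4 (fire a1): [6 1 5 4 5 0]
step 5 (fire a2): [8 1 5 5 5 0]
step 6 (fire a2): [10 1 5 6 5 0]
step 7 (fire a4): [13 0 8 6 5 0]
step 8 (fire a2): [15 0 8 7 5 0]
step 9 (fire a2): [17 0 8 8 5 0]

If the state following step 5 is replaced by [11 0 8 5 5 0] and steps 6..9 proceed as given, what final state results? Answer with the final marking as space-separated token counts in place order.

state after step 5 := [11 0 8 5 5 0]
step 6 (fire a2): [13 0 8 6 5 0]
step 7 (fire a4): [13 0 8 6 5 0]
step 8 (fire a2): [15 0 8 7 5 0]
step 9 (fire a2): [17 0 8 8 5 0]

17 0 8 8 5 0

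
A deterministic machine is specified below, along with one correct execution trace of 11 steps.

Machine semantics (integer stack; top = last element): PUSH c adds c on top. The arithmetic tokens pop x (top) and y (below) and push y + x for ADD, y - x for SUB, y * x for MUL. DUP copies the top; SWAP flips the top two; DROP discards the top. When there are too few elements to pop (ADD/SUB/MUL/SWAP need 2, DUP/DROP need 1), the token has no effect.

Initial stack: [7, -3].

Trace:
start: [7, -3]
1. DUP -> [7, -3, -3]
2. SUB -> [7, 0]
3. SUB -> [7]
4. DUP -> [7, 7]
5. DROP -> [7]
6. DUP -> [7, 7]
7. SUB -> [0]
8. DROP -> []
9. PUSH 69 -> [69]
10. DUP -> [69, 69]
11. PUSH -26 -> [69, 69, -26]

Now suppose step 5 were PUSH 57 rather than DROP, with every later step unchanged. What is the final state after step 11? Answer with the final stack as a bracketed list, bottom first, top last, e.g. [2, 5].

[7, 7, 69, 69, -26]

(re-executing from step 5 with the substitution; state before step 5: [7, 7])
5. PUSH 57 -> [7, 7, 57]
6. DUP -> [7, 7, 57, 57]
7. SUB -> [7, 7, 0]
8. DROP -> [7, 7]
9. PUSH 69 -> [7, 7, 69]
10. DUP -> [7, 7, 69, 69]
11. PUSH -26 -> [7, 7, 69, 69, -26]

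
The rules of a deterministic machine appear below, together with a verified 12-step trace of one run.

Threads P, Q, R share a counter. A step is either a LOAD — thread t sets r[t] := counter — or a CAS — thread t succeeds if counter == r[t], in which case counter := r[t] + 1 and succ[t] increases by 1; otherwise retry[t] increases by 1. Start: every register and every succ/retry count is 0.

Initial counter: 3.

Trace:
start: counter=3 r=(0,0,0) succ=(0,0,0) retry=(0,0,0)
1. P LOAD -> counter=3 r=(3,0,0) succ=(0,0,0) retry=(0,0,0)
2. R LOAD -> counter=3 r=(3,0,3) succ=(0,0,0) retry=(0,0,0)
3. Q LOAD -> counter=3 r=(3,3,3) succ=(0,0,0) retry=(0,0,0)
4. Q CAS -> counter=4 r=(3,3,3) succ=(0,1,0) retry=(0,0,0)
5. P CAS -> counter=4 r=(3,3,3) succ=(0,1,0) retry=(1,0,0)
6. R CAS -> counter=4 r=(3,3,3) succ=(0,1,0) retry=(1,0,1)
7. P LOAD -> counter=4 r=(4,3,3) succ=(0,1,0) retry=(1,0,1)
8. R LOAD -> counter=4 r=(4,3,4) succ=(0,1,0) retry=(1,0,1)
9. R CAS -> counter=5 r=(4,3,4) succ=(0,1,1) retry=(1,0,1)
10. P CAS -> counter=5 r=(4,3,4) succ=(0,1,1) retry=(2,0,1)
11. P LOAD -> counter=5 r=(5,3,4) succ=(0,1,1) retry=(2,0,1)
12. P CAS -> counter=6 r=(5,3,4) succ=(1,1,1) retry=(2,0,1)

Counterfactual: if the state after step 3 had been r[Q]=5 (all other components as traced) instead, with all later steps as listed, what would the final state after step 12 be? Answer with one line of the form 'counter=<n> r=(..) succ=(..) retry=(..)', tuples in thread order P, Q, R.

state after step 3 := counter=3 r=(3,5,3) succ=(0,0,0) retry=(0,0,0)
4. Q CAS -> counter=3 r=(3,5,3) succ=(0,0,0) retry=(0,1,0)
5. P CAS -> counter=4 r=(3,5,3) succ=(1,0,0) retry=(0,1,0)
6. R CAS -> counter=4 r=(3,5,3) succ=(1,0,0) retry=(0,1,1)
7. P LOAD -> counter=4 r=(4,5,3) succ=(1,0,0) retry=(0,1,1)
8. R LOAD -> counter=4 r=(4,5,4) succ=(1,0,0) retry=(0,1,1)
9. R CAS -> counter=5 r=(4,5,4) succ=(1,0,1) retry=(0,1,1)
10. P CAS -> counter=5 r=(4,5,4) succ=(1,0,1) retry=(1,1,1)
11. P LOAD -> counter=5 r=(5,5,4) succ=(1,0,1) retry=(1,1,1)
12. P CAS -> counter=6 r=(5,5,4) succ=(2,0,1) retry=(1,1,1)

counter=6 r=(5,5,4) succ=(2,0,1) retry=(1,1,1)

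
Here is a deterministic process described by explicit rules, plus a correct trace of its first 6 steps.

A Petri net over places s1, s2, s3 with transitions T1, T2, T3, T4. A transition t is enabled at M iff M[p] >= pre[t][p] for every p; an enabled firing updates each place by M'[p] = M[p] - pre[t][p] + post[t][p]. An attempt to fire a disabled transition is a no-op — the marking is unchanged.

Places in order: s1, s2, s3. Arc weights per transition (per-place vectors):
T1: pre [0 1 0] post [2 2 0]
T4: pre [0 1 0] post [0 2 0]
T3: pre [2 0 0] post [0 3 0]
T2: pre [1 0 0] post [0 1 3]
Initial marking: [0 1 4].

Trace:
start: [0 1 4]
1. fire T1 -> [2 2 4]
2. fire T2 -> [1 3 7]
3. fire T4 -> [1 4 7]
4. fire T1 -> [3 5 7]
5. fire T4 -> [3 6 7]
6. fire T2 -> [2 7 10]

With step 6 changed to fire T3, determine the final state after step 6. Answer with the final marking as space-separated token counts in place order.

(re-executing from step 6 with the substitution; state before step 6: [3 6 7])
6. fire T3 -> [1 9 7]

1 9 7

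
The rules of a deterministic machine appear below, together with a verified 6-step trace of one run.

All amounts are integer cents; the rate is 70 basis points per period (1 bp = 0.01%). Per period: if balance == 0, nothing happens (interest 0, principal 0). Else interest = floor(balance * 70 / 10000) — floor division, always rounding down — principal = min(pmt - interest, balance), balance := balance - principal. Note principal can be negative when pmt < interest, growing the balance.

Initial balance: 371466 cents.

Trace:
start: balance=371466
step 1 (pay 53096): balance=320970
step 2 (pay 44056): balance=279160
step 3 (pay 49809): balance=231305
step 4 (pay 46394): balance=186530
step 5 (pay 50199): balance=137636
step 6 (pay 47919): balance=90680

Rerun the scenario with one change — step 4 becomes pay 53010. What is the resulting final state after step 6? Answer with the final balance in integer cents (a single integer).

83971

(re-executing from step 4 with the substitution; state before step 4: balance=231305)
step 4 (pay 53010): balance=179914
step 5 (pay 50199): balance=130974
step 6 (pay 47919): balance=83971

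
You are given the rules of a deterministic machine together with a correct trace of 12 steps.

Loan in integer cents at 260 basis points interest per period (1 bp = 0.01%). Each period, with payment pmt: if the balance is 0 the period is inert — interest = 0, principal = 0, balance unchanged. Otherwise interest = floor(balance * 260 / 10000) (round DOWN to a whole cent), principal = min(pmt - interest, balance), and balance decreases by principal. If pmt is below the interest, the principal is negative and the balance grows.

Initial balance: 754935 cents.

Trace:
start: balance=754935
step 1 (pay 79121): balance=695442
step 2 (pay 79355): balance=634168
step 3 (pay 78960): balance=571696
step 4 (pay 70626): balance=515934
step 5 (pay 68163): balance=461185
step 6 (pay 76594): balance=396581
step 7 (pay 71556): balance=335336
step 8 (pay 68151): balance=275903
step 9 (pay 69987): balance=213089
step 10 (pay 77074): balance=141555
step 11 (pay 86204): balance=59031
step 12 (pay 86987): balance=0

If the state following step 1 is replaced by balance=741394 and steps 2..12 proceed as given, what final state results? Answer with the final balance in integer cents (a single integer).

34521

state after step 1 := balance=741394
step 2 (pay 79355): balance=681315
step 3 (pay 78960): balance=620069
step 4 (pay 70626): balance=565564
step 5 (pay 68163): balance=512105
step 6 (pay 76594): balance=448825
step 7 (pay 71556): balance=388938
step 8 (pay 68151): balance=330899
step 9 (pay 69987): balance=269515
step 10 (pay 77074): balance=199448
step 11 (pay 86204): balance=118429
step 12 (pay 86987): balance=34521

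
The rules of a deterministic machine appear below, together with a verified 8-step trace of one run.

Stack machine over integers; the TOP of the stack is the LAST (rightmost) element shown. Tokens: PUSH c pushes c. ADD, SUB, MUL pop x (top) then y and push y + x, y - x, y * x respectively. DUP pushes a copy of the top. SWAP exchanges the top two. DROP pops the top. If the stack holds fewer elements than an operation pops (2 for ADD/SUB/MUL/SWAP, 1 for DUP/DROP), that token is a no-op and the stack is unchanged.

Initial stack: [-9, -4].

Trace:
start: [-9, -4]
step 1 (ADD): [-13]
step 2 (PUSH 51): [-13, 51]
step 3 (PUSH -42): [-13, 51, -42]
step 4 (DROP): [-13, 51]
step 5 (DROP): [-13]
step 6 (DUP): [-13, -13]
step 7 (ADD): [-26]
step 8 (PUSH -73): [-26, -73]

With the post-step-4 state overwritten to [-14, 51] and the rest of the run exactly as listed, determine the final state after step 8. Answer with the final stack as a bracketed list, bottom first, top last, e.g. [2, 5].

state after step 4 := [-14, 51]
step 5 (DROP): [-14]
step 6 (DUP): [-14, -14]
step 7 (ADD): [-28]
step 8 (PUSH -73): [-28, -73]

[-28, -73]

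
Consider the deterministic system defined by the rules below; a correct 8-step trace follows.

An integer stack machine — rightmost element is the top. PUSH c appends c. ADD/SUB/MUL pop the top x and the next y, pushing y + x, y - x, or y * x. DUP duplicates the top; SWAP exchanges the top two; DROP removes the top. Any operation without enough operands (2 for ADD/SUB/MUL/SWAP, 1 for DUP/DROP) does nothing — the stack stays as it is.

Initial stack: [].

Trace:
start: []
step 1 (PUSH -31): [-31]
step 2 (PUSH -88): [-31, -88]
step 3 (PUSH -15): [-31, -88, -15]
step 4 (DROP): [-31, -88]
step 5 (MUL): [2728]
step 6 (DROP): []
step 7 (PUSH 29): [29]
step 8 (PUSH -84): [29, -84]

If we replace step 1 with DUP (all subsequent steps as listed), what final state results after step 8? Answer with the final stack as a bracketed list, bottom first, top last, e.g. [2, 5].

(re-executing from step 1 with the substitution; state before step 1: [])
step 1 (DUP): []
step 2 (PUSH -88): [-88]
step 3 (PUSH -15): [-88, -15]
step 4 (DROP): [-88]
step 5 (MUL): [-88]
step 6 (DROP): []
step 7 (PUSH 29): [29]
step 8 (PUSH -84): [29, -84]

[29, -84]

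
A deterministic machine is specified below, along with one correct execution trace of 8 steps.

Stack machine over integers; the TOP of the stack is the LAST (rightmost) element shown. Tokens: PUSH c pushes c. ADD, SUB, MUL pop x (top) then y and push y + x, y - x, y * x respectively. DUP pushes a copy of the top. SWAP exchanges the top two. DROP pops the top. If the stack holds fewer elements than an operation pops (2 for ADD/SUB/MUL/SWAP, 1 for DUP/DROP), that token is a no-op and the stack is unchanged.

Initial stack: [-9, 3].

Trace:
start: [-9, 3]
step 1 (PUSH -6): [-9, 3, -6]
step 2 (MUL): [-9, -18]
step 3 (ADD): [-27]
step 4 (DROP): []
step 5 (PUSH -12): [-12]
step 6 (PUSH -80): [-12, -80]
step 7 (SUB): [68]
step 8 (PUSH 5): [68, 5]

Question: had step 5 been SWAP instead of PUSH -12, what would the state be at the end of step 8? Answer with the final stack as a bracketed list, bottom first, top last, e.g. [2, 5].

(re-executing from step 5 with the substitution; state before step 5: [])
step 5 (SWAP): []
step 6 (PUSH -80): [-80]
step 7 (SUB): [-80]
step 8 (PUSH 5): [-80, 5]

[-80, 5]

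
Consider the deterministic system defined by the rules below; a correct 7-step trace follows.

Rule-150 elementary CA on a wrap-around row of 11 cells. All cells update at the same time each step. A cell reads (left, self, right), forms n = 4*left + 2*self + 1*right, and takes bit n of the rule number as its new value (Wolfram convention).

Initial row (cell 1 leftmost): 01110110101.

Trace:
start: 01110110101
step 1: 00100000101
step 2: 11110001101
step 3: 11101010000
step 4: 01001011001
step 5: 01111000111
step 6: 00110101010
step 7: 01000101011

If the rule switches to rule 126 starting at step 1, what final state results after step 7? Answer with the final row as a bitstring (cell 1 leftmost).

(re-executing steps 1..7 under rule 126; state before step 1: 01110110101)
step 1: 11011111111
step 2: 01110000000
step 3: 11011000000
step 4: 11111100001
step 5: 00000110011
step 6: 10001111111
step 7: 11011000000

11011000000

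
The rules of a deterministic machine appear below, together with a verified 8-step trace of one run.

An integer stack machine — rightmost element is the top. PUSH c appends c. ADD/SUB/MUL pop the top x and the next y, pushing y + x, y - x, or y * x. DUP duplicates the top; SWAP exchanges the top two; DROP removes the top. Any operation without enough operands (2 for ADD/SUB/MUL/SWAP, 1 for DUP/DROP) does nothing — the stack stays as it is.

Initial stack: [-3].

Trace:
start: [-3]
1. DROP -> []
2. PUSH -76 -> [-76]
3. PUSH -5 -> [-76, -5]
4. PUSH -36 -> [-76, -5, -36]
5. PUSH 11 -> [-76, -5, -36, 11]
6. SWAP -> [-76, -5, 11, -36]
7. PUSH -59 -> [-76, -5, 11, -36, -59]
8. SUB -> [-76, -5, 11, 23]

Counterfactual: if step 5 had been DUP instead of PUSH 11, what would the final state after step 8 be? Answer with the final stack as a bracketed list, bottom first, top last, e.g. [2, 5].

[-76, -5, -36, 23]

(re-executing from step 5 with the substitution; state before step 5: [-76, -5, -36])
5. DUP -> [-76, -5, -36, -36]
6. SWAP -> [-76, -5, -36, -36]
7. PUSH -59 -> [-76, -5, -36, -36, -59]
8. SUB -> [-76, -5, -36, 23]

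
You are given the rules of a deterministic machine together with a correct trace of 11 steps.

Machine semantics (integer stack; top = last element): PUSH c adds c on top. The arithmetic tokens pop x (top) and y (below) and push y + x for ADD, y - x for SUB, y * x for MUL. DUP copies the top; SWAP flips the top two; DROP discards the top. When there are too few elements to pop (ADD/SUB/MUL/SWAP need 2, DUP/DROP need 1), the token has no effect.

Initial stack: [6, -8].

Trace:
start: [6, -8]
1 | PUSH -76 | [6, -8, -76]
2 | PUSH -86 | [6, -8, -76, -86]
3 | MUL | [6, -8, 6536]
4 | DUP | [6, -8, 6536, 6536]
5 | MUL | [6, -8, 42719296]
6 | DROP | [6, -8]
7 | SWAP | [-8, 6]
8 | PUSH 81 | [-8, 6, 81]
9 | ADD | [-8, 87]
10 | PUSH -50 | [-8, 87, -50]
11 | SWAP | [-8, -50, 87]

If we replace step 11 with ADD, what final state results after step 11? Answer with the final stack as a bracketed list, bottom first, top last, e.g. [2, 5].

(re-executing from step 11 with the substitution; state before step 11: [-8, 87, -50])
11 | ADD | [-8, 37]

[-8, 37]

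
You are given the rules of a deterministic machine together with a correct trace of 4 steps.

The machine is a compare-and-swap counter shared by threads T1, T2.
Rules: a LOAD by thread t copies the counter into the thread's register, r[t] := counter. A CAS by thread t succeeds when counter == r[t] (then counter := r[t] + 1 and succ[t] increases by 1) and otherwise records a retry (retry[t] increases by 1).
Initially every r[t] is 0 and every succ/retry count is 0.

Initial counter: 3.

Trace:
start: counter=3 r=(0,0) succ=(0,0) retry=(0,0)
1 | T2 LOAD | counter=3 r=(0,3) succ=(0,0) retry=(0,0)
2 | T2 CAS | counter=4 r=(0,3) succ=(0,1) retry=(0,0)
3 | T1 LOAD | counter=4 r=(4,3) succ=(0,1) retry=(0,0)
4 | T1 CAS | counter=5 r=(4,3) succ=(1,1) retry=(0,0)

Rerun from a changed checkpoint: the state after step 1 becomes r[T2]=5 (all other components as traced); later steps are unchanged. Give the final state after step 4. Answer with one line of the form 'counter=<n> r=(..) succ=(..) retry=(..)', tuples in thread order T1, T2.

state after step 1 := counter=3 r=(0,5) succ=(0,0) retry=(0,0)
2 | T2 CAS | counter=3 r=(0,5) succ=(0,0) retry=(0,1)
3 | T1 LOAD | counter=3 r=(3,5) succ=(0,0) retry=(0,1)
4 | T1 CAS | counter=4 r=(3,5) succ=(1,0) retry=(0,1)

counter=4 r=(3,5) succ=(1,0) retry=(0,1)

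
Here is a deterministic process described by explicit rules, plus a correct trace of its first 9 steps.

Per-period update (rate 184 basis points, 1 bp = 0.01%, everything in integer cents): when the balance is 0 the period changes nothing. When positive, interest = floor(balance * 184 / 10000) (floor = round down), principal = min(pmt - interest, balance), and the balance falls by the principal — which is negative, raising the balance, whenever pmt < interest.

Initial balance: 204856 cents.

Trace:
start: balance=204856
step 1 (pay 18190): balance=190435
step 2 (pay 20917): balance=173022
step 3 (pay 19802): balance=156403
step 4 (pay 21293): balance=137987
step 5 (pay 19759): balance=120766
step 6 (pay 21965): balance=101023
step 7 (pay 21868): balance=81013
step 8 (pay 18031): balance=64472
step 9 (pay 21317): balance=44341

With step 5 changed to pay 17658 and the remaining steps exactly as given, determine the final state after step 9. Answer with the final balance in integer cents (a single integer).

(re-executing from step 5 with the substitution; state before step 5: balance=137987)
step 5 (pay 17658): balance=122867
step 6 (pay 21965): balance=103162
step 7 (pay 21868): balance=83192
step 8 (pay 18031): balance=66691
step 9 (pay 21317): balance=46601

46601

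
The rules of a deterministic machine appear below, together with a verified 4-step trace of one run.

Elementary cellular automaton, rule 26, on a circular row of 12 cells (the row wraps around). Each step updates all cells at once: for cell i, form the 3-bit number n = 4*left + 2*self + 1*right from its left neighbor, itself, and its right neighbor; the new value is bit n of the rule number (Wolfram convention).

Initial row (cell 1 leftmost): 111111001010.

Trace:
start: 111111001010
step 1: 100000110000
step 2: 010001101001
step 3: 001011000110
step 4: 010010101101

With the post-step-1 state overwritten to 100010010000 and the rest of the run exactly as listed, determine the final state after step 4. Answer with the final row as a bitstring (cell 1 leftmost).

state after step 1 := 100010010000
step 2: 010101101001
step 3: 000001000110
step 4: 000010101101

000010101101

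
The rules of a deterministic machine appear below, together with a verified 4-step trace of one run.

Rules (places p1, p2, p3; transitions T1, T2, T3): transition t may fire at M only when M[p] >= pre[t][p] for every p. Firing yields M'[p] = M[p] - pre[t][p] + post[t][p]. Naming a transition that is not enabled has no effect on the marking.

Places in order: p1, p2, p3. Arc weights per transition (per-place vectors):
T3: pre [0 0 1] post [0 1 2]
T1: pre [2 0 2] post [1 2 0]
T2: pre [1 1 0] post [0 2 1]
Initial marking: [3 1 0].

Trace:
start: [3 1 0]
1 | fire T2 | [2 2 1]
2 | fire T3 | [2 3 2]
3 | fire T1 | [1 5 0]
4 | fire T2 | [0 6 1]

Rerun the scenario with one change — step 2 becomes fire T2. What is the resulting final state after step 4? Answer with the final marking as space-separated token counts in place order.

(re-executing from step 2 with the substitution; state before step 2: [2 2 1])
2 | fire T2 | [1 3 2]
3 | fire T1 | [1 3 2]
4 | fire T2 | [0 4 3]

0 4 3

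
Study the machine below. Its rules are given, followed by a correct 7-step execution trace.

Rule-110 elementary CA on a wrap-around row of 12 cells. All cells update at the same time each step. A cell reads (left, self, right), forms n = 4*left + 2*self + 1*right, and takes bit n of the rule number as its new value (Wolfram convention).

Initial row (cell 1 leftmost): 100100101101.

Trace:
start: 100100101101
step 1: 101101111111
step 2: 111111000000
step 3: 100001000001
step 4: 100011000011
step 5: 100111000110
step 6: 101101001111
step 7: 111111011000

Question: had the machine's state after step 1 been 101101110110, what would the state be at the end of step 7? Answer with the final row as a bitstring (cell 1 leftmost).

011100110000

state after step 1 := 101101110110
step 2: 111111011111
step 3: 000001110000
step 4: 000011010000
step 5: 000111110000
step 6: 001100010000
step 7: 011100110000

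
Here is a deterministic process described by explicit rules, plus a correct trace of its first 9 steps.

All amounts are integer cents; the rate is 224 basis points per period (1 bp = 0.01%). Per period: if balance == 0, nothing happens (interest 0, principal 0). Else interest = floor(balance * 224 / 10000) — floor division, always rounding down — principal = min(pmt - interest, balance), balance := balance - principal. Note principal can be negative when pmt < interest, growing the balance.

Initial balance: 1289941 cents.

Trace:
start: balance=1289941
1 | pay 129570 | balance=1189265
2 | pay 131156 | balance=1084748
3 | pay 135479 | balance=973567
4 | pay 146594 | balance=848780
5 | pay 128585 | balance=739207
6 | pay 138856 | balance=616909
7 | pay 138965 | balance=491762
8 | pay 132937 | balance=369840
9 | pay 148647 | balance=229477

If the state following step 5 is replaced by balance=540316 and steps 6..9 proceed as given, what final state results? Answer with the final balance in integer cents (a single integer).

state after step 5 := balance=540316
6 | pay 138856 | balance=413563
7 | pay 138965 | balance=283861
8 | pay 132937 | balance=157282
9 | pay 148647 | balance=12158

12158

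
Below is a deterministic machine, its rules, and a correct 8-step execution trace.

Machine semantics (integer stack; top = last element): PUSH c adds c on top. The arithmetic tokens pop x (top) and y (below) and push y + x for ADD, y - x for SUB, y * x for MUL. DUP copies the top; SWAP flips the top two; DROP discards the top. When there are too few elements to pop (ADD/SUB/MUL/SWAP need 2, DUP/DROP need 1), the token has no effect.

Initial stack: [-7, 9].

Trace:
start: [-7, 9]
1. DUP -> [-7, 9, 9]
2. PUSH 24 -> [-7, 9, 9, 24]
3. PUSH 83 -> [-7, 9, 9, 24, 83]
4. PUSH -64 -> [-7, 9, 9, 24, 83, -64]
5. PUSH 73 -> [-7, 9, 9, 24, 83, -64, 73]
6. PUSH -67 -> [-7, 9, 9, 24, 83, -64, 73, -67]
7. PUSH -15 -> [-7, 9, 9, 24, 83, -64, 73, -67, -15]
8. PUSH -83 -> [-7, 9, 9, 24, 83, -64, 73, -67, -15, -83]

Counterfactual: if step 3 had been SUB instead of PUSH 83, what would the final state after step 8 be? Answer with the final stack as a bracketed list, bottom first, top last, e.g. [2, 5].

[-7, 9, -15, -64, 73, -67, -15, -83]

(re-executing from step 3 with the substitution; state before step 3: [-7, 9, 9, 24])
3. SUB -> [-7, 9, -15]
4. PUSH -64 -> [-7, 9, -15, -64]
5. PUSH 73 -> [-7, 9, -15, -64, 73]
6. PUSH -67 -> [-7, 9, -15, -64, 73, -67]
7. PUSH -15 -> [-7, 9, -15, -64, 73, -67, -15]
8. PUSH -83 -> [-7, 9, -15, -64, 73, -67, -15, -83]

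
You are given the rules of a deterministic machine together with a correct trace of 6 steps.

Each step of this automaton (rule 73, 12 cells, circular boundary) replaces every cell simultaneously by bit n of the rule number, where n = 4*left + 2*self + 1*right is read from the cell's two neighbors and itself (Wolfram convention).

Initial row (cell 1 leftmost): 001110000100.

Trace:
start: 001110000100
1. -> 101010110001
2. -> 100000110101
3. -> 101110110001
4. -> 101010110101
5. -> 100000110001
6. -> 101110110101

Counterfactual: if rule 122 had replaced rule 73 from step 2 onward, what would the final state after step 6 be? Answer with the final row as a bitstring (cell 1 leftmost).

000000011011

(re-executing steps 2..6 under rule 122; state before step 2: 101010110001)
2. -> 110101111011
3. -> 011011001110
4. -> 111111111011
5. -> 000000001110
6. -> 000000011011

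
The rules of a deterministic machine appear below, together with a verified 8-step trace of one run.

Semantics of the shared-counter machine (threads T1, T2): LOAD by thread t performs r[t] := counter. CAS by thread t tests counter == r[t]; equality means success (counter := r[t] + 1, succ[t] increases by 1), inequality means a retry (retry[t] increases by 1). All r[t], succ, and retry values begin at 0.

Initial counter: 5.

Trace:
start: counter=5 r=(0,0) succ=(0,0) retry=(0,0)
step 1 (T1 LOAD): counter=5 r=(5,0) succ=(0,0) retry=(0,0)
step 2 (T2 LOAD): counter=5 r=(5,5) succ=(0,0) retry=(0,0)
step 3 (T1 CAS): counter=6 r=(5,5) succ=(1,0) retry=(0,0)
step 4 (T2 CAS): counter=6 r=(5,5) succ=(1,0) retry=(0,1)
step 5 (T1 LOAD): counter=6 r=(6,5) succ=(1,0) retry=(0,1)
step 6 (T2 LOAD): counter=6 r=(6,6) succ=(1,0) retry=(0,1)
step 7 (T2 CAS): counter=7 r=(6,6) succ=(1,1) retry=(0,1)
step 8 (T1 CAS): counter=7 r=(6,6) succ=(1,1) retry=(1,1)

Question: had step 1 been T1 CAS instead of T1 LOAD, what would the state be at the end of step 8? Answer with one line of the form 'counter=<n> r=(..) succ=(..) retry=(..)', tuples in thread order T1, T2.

counter=7 r=(6,6) succ=(0,2) retry=(3,0)

(re-executing from step 1 with the substitution; state before step 1: counter=5 r=(0,0) succ=(0,0) retry=(0,0))
step 1 (T1 CAS): counter=5 r=(0,0) succ=(0,0) retry=(1,0)
step 2 (T2 LOAD): counter=5 r=(0,5) succ=(0,0) retry=(1,0)
step 3 (T1 CAS): counter=5 r=(0,5) succ=(0,0) retry=(2,0)
step 4 (T2 CAS): counter=6 r=(0,5) succ=(0,1) retry=(2,0)
step 5 (T1 LOAD): counter=6 r=(6,5) succ=(0,1) retry=(2,0)
step 6 (T2 LOAD): counter=6 r=(6,6) succ=(0,1) retry=(2,0)
step 7 (T2 CAS): counter=7 r=(6,6) succ=(0,2) retry=(2,0)
step 8 (T1 CAS): counter=7 r=(6,6) succ=(0,2) retry=(3,0)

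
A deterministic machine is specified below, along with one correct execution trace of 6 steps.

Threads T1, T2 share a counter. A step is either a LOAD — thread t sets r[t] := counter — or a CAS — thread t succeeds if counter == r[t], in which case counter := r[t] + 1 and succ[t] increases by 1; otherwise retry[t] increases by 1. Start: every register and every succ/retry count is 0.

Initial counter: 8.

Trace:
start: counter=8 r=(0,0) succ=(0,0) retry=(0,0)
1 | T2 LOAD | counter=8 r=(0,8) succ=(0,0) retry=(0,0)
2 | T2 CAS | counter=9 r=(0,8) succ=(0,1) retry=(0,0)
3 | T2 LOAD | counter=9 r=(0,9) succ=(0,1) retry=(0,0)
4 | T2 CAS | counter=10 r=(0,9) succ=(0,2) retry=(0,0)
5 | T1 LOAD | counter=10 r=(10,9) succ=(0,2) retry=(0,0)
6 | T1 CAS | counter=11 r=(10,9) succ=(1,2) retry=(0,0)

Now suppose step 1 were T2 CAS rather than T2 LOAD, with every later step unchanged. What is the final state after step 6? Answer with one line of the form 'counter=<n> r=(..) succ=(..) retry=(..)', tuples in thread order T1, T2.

(re-executing from step 1 with the substitution; state before step 1: counter=8 r=(0,0) succ=(0,0) retry=(0,0))
1 | T2 CAS | counter=8 r=(0,0) succ=(0,0) retry=(0,1)
2 | T2 CAS | counter=8 r=(0,0) succ=(0,0) retry=(0,2)
3 | T2 LOAD | counter=8 r=(0,8) succ=(0,0) retry=(0,2)
4 | T2 CAS | counter=9 r=(0,8) succ=(0,1) retry=(0,2)
5 | T1 LOAD | counter=9 r=(9,8) succ=(0,1) retry=(0,2)
6 | T1 CAS | counter=10 r=(9,8) succ=(1,1) retry=(0,2)

counter=10 r=(9,8) succ=(1,1) retry=(0,2)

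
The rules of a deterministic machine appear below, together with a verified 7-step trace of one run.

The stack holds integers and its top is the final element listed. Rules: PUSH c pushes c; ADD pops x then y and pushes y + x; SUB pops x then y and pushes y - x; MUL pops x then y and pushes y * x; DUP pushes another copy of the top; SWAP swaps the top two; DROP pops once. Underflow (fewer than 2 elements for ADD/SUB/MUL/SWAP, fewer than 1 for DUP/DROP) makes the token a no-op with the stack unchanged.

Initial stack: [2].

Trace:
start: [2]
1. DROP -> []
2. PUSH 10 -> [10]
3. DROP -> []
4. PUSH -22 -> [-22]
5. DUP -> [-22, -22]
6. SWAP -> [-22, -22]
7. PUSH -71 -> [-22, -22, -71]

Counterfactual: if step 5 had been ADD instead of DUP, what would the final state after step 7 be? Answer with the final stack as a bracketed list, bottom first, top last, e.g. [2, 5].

(re-executing from step 5 with the substitution; state before step 5: [-22])
5. ADD -> [-22]
6. SWAP -> [-22]
7. PUSH -71 -> [-22, -71]

[-22, -71]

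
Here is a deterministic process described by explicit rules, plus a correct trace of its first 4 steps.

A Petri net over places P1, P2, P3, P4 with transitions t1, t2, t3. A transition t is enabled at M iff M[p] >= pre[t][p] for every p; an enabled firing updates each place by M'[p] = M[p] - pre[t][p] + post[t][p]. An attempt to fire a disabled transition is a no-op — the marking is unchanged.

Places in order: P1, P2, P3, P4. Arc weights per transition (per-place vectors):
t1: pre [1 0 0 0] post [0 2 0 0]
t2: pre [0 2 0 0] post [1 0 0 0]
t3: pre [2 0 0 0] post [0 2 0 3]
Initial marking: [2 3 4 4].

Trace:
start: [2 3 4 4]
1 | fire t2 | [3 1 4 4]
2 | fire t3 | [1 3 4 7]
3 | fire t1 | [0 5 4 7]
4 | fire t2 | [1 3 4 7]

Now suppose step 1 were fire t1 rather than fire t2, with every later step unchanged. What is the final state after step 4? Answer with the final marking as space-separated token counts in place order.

(re-executing from step 1 with the substitution; state before step 1: [2 3 4 4])
1 | fire t1 | [1 5 4 4]
2 | fire t3 | [1 5 4 4]
3 | fire t1 | [0 7 4 4]
4 | fire t2 | [1 5 4 4]

1 5 4 4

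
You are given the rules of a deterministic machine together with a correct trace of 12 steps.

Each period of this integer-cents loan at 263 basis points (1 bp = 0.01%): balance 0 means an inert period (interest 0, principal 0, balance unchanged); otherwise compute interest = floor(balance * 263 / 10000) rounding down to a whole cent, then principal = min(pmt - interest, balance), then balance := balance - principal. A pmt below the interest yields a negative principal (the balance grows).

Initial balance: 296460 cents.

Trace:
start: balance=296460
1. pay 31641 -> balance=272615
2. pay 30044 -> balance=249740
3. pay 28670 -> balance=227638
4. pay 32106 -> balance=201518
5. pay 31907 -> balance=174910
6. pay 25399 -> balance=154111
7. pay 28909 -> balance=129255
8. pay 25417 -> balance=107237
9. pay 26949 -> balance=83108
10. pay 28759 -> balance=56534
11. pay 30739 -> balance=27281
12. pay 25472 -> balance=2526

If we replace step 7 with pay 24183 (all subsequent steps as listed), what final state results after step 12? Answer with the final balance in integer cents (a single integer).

(re-executing from step 7 with the substitution; state before step 7: balance=154111)
7. pay 24183 -> balance=133981
8. pay 25417 -> balance=112087
9. pay 26949 -> balance=88085
10. pay 28759 -> balance=61642
11. pay 30739 -> balance=32524
12. pay 25472 -> balance=7907

7907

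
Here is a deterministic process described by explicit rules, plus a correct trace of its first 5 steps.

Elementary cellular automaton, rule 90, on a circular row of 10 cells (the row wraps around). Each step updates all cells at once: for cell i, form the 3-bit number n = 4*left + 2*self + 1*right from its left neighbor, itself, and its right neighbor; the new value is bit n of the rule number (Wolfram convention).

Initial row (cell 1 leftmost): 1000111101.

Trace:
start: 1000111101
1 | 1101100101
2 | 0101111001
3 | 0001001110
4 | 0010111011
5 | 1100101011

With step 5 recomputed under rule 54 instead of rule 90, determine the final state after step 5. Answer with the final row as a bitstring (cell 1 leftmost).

1111000100

(re-executing step 5 under rule 54; state before step 5: 0010111011)
5 | 1111000100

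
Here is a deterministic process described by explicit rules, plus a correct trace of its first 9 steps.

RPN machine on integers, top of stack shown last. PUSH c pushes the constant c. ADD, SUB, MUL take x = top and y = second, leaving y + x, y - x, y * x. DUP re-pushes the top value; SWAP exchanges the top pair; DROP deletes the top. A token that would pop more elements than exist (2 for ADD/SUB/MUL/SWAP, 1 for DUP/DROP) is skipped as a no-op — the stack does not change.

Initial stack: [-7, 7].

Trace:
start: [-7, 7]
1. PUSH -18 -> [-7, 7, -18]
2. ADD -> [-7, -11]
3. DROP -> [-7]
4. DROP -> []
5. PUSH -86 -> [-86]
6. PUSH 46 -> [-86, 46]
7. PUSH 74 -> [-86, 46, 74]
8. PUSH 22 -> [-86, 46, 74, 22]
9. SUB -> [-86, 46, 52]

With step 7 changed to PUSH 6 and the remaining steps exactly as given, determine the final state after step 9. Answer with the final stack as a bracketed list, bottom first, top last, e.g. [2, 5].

(re-executing from step 7 with the substitution; state before step 7: [-86, 46])
7. PUSH 6 -> [-86, 46, 6]
8. PUSH 22 -> [-86, 46, 6, 22]
9. SUB -> [-86, 46, -16]

[-86, 46, -16]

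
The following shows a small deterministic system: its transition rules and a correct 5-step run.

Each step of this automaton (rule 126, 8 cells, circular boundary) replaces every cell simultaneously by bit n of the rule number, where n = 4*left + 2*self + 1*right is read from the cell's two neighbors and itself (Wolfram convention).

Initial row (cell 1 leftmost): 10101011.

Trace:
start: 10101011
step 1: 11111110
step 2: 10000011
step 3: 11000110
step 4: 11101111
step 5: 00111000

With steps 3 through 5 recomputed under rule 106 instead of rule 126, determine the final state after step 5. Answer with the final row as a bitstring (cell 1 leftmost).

00011001

(re-executing steps 3..5 under rule 106; state before step 3: 10000011)
step 3: 10000110
step 4: 00001111
step 5: 00011001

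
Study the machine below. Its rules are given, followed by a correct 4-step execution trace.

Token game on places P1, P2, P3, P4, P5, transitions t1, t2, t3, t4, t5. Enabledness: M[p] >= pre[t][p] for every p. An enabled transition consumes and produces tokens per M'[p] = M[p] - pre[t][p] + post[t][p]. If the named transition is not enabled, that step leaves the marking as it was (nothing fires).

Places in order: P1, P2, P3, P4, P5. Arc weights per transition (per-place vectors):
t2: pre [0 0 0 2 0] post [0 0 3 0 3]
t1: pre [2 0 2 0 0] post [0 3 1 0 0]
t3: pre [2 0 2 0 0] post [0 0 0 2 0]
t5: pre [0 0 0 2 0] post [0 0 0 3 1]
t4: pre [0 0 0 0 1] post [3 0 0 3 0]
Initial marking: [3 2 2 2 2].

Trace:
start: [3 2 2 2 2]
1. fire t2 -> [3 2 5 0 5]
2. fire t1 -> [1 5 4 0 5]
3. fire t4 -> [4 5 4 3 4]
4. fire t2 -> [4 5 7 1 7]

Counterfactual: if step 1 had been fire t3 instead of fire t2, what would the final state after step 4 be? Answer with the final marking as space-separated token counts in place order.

4 2 3 5 4

(re-executing from step 1 with the substitution; state before step 1: [3 2 2 2 2])
1. fire t3 -> [1 2 0 4 2]
2. fire t1 -> [1 2 0 4 2]
3. fire t4 -> [4 2 0 7 1]
4. fire t2 -> [4 2 3 5 4]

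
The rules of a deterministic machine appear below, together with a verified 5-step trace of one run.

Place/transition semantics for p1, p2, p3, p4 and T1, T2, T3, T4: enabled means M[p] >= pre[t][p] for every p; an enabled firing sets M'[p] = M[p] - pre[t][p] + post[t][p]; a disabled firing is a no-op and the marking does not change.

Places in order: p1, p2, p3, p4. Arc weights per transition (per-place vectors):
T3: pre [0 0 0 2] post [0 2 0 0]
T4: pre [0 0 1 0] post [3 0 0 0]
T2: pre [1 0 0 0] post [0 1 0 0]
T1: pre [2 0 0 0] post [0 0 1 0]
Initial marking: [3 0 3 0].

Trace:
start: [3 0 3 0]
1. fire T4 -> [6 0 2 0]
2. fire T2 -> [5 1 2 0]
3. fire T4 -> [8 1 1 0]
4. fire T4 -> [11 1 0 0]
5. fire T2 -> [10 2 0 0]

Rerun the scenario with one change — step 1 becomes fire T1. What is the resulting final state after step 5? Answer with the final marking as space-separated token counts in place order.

5 2 2 0

(re-executing from step 1 with the substitution; state before step 1: [3 0 3 0])
1. fire T1 -> [1 0 4 0]
2. fire T2 -> [0 1 4 0]
3. fire T4 -> [3 1 3 0]
4. fire T4 -> [6 1 2 0]
5. fire T2 -> [5 2 2 0]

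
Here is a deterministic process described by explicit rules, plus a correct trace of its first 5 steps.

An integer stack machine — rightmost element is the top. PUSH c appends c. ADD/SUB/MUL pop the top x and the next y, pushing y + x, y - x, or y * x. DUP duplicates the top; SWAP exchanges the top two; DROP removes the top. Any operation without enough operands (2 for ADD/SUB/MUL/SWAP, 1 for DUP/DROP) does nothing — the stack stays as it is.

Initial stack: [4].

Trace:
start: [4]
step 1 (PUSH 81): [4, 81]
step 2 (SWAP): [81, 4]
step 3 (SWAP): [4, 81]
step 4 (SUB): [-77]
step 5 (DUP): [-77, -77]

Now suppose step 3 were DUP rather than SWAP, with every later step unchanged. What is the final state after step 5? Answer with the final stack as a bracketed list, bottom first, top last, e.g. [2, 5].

(re-executing from step 3 with the substitution; state before step 3: [81, 4])
step 3 (DUP): [81, 4, 4]
step 4 (SUB): [81, 0]
step 5 (DUP): [81, 0, 0]

[81, 0, 0]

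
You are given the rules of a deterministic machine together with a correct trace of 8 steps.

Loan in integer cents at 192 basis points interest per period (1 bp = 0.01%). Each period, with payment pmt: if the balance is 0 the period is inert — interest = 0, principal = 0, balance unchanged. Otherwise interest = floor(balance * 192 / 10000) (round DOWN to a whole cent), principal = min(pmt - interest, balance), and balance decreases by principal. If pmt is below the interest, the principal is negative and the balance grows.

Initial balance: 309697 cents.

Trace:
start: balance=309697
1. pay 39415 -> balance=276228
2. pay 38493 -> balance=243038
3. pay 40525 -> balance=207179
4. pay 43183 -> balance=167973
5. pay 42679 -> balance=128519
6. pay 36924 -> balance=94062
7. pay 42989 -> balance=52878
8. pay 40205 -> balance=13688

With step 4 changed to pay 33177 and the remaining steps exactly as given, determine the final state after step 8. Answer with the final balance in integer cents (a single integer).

(re-executing from step 4 with the substitution; state before step 4: balance=207179)
4. pay 33177 -> balance=177979
5. pay 42679 -> balance=138717
6. pay 36924 -> balance=104456
7. pay 42989 -> balance=63472
8. pay 40205 -> balance=24485

24485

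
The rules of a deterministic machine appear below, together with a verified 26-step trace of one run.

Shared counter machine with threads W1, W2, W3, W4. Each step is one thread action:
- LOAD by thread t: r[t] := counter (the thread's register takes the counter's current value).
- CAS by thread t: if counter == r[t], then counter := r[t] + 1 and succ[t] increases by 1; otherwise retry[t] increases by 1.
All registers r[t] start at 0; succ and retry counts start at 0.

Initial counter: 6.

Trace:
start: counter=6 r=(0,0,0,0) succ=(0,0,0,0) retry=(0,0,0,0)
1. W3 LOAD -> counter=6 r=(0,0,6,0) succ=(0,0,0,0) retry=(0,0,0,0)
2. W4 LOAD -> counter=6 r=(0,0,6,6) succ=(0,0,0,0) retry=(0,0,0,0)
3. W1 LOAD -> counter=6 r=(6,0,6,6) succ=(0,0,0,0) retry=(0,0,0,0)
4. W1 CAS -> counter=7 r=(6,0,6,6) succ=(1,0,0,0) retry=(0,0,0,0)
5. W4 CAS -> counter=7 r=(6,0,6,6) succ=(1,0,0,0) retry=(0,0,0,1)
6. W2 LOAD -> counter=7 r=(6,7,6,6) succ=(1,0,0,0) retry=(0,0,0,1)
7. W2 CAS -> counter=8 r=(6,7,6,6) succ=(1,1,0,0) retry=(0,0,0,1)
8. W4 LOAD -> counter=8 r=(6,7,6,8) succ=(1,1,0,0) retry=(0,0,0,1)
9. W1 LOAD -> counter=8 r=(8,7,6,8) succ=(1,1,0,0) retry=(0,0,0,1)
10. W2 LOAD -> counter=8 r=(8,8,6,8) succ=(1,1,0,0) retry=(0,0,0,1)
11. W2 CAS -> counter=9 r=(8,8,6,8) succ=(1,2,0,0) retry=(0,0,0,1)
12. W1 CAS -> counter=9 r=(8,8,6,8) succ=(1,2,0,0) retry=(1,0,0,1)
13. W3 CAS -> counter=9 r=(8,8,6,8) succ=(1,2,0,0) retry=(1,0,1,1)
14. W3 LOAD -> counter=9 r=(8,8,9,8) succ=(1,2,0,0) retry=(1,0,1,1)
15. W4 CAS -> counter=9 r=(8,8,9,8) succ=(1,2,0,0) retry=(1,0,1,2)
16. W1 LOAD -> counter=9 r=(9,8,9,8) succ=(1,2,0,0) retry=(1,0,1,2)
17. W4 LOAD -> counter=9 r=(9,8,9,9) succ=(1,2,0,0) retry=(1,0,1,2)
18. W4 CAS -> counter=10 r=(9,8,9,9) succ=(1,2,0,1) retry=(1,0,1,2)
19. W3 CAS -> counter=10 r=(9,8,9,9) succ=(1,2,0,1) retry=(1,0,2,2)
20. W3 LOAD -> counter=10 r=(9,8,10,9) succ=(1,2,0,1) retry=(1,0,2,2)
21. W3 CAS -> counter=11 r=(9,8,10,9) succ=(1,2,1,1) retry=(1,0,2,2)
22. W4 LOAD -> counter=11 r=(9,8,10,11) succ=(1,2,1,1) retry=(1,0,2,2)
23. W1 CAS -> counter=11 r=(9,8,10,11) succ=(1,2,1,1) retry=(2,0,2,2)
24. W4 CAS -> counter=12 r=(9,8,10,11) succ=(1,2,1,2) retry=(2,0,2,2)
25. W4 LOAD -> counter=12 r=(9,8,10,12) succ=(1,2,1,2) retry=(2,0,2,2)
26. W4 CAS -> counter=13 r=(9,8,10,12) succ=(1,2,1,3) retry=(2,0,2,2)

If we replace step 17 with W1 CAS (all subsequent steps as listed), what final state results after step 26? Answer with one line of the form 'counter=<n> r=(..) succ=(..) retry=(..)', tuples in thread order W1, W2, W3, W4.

(re-executing from step 17 with the substitution; state before step 17: counter=9 r=(9,8,9,8) succ=(1,2,0,0) retry=(1,0,1,2))
17. W1 CAS -> counter=10 r=(9,8,9,8) succ=(2,2,0,0) retry=(1,0,1,2)
18. W4 CAS -> counter=10 r=(9,8,9,8) succ=(2,2,0,0) retry=(1,0,1,3)
19. W3 CAS -> counter=10 r=(9,8,9,8) succ=(2,2,0,0) retry=(1,0,2,3)
20. W3 LOAD -> counter=10 r=(9,8,10,8) succ=(2,2,0,0) retry=(1,0,2,3)
21. W3 CAS -> counter=11 r=(9,8,10,8) succ=(2,2,1,0) retry=(1,0,2,3)
22. W4 LOAD -> counter=11 r=(9,8,10,11) succ=(2,2,1,0) retry=(1,0,2,3)
23. W1 CAS -> counter=11 r=(9,8,10,11) succ=(2,2,1,0) retry=(2,0,2,3)
24. W4 CAS -> counter=12 r=(9,8,10,11) succ=(2,2,1,1) retry=(2,0,2,3)
25. W4 LOAD -> counter=12 r=(9,8,10,12) succ=(2,2,1,1) retry=(2,0,2,3)
26. W4 CAS -> counter=13 r=(9,8,10,12) succ=(2,2,1,2) retry=(2,0,2,3)

counter=13 r=(9,8,10,12) succ=(2,2,1,2) retry=(2,0,2,3)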